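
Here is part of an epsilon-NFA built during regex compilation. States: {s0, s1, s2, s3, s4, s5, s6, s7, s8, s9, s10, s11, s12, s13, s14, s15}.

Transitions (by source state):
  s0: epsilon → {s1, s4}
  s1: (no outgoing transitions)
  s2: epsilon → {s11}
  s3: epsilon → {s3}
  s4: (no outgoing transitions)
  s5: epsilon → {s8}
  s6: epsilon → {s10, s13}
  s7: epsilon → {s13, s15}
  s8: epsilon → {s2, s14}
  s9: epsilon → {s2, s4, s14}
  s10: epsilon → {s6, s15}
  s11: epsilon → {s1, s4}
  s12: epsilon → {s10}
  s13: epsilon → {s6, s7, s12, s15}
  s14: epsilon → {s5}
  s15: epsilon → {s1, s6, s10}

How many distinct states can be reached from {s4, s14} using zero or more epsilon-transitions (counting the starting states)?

7

Start with {s4, s14}.
From s14 via epsilon: add s5.
From s5 via epsilon: add s8.
From s8 via epsilon: add s2.
From s2 via epsilon: add s11.
From s11 via epsilon: add s1.
epsilon-closure = {s1, s2, s4, s5, s8, s11, s14}, which has 7 states.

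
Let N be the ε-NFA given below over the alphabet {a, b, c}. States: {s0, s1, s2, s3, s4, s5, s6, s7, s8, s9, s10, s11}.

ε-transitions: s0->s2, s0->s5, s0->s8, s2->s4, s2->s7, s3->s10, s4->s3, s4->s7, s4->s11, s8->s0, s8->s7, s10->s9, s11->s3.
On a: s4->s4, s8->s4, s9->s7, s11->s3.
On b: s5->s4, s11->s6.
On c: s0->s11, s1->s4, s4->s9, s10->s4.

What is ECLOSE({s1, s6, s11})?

Start with {s1, s6, s11}.
From s11 via ε: add s3.
From s3 via ε: add s10.
From s10 via ε: add s9.
No new states can be added; the closed set is {s1, s3, s6, s9, s10, s11}.

{s1, s3, s6, s9, s10, s11}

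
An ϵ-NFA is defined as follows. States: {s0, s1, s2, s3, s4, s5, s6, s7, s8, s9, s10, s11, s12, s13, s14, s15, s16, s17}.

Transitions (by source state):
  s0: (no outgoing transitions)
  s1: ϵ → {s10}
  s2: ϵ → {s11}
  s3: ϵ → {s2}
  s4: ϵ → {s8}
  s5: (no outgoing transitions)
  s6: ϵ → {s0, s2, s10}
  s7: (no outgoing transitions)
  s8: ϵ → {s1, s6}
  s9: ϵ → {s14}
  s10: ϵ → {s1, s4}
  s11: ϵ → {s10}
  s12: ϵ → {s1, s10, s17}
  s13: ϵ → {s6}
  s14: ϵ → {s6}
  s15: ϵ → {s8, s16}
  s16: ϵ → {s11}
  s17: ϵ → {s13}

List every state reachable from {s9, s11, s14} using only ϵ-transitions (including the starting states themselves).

Start with {s9, s11, s14}.
From s11 via ϵ: add s10.
From s14 via ϵ: add s6.
From s6 via ϵ: add s0, s2.
From s10 via ϵ: add s1, s4.
From s4 via ϵ: add s8.
No new states can be added; the closed set is {s0, s1, s2, s4, s6, s8, s9, s10, s11, s14}.

{s0, s1, s2, s4, s6, s8, s9, s10, s11, s14}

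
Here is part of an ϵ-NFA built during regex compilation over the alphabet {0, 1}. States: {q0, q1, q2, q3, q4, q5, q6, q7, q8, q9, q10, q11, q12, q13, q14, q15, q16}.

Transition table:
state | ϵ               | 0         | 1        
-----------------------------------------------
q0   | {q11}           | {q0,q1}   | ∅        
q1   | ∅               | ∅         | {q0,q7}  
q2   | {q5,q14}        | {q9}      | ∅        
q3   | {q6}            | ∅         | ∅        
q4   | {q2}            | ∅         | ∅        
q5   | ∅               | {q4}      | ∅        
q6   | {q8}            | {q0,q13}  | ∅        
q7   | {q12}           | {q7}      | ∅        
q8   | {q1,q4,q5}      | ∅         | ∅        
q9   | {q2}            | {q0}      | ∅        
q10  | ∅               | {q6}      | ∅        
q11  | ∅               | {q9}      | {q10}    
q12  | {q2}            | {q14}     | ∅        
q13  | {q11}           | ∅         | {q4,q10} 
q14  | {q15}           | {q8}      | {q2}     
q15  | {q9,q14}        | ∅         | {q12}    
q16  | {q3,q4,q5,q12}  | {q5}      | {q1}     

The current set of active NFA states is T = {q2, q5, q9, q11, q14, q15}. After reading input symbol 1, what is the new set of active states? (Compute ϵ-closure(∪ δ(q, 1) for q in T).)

{q2, q5, q9, q10, q12, q14, q15}

q11 on 1 → {q10}.
q14 on 1 → {q2}.
q15 on 1 → {q12}.
No 1-transition from q2, q5, q9.
Union after reading 1: {q2, q10, q12}.
Now take the ϵ-closure:
From q2 via ϵ: add q5, q14.
From q14 via ϵ: add q15.
From q15 via ϵ: add q9.
No new states can be added; the closed set is {q2, q5, q9, q10, q12, q14, q15}.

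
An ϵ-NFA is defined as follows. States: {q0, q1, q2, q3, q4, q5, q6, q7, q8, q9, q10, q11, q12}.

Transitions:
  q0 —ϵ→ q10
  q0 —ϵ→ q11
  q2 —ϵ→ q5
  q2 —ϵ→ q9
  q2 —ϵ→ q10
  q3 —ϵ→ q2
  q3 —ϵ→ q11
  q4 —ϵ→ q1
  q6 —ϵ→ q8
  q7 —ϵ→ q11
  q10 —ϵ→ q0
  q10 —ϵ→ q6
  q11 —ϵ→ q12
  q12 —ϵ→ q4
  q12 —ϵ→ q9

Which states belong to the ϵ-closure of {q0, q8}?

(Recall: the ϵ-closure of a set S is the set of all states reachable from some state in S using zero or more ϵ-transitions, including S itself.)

Start with {q0, q8}.
From q0 via ϵ: add q10, q11.
From q10 via ϵ: add q6.
From q11 via ϵ: add q12.
From q12 via ϵ: add q4, q9.
From q4 via ϵ: add q1.
No new states can be added; the closed set is {q0, q1, q4, q6, q8, q9, q10, q11, q12}.

{q0, q1, q4, q6, q8, q9, q10, q11, q12}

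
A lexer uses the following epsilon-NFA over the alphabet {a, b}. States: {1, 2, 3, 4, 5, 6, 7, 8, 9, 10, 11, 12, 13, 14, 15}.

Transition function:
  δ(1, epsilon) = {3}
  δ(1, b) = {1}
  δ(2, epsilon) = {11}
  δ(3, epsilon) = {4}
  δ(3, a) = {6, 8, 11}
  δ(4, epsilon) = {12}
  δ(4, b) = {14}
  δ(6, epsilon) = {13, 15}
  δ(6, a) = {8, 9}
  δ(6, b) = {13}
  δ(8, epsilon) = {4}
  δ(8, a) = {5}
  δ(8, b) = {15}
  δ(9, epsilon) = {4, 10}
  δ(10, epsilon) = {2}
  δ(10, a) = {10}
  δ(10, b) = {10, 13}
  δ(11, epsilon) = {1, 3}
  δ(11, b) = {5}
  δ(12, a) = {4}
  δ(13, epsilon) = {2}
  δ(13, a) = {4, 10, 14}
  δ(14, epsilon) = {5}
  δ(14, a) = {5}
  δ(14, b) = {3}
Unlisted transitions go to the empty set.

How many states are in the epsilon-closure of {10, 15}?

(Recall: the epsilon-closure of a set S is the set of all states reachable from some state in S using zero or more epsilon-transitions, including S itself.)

8

Start with {10, 15}.
From 10 via epsilon: add 2.
From 2 via epsilon: add 11.
From 11 via epsilon: add 1, 3.
From 3 via epsilon: add 4.
From 4 via epsilon: add 12.
epsilon-closure = {1, 2, 3, 4, 10, 11, 12, 15}, which has 8 states.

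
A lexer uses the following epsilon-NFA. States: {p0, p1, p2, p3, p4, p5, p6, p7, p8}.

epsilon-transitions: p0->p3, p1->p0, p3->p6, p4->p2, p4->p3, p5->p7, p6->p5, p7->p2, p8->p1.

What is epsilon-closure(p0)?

Start with {p0}.
From p0 via epsilon: add p3.
From p3 via epsilon: add p6.
From p6 via epsilon: add p5.
From p5 via epsilon: add p7.
From p7 via epsilon: add p2.
No new states can be added; the closed set is {p0, p2, p3, p5, p6, p7}.

{p0, p2, p3, p5, p6, p7}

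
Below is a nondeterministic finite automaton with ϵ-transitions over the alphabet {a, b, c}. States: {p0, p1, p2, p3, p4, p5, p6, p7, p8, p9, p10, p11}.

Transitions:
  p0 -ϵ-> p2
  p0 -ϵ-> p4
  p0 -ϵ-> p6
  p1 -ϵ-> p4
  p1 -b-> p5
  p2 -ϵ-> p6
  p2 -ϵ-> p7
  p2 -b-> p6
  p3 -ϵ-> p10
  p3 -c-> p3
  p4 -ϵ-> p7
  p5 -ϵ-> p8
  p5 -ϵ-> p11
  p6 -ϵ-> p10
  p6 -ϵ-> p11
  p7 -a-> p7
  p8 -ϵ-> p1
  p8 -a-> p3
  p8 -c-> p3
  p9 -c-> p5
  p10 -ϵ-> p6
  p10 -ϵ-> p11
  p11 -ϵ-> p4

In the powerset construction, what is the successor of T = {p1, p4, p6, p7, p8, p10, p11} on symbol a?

p7 on a → {p7}.
p8 on a → {p3}.
No a-transition from p1, p4, p6, p10, p11.
Union after reading a: {p3, p7}.
Now take the ϵ-closure:
From p3 via ϵ: add p10.
From p10 via ϵ: add p6, p11.
From p11 via ϵ: add p4.
No new states can be added; the closed set is {p3, p4, p6, p7, p10, p11}.

{p3, p4, p6, p7, p10, p11}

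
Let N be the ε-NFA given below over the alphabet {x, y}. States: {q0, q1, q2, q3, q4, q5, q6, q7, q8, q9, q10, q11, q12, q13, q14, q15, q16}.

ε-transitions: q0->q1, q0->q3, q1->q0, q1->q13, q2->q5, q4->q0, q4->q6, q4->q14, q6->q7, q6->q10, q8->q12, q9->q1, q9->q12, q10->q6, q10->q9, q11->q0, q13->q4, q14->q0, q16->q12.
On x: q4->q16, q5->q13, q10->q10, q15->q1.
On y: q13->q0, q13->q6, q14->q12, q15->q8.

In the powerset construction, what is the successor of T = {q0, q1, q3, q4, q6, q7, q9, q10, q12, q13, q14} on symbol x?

{q0, q1, q3, q4, q6, q7, q9, q10, q12, q13, q14, q16}

q4 on x → {q16}.
q10 on x → {q10}.
No x-transition from q0, q1, q3, q6, q7, q9, q12, q13, q14.
Union after reading x: {q10, q16}.
Now take the ε-closure:
From q10 via ε: add q6, q9.
From q16 via ε: add q12.
From q6 via ε: add q7.
From q9 via ε: add q1.
From q1 via ε: add q0, q13.
From q0 via ε: add q3.
From q13 via ε: add q4.
From q4 via ε: add q14.
No new states can be added; the closed set is {q0, q1, q3, q4, q6, q7, q9, q10, q12, q13, q14, q16}.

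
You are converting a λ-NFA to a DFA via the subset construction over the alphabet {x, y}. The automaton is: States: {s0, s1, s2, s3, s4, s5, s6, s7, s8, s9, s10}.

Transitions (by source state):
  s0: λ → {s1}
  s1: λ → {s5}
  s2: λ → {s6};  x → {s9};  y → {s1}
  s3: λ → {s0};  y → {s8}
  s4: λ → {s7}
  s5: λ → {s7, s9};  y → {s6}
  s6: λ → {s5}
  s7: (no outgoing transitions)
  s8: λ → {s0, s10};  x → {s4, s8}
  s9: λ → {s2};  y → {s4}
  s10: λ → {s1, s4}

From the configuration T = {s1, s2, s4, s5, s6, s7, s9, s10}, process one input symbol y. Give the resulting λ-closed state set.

s2 on y → {s1}.
s5 on y → {s6}.
s9 on y → {s4}.
No y-transition from s1, s4, s6, s7, s10.
Union after reading y: {s1, s4, s6}.
Now take the λ-closure:
From s1 via λ: add s5.
From s4 via λ: add s7.
From s5 via λ: add s9.
From s9 via λ: add s2.
No new states can be added; the closed set is {s1, s2, s4, s5, s6, s7, s9}.

{s1, s2, s4, s5, s6, s7, s9}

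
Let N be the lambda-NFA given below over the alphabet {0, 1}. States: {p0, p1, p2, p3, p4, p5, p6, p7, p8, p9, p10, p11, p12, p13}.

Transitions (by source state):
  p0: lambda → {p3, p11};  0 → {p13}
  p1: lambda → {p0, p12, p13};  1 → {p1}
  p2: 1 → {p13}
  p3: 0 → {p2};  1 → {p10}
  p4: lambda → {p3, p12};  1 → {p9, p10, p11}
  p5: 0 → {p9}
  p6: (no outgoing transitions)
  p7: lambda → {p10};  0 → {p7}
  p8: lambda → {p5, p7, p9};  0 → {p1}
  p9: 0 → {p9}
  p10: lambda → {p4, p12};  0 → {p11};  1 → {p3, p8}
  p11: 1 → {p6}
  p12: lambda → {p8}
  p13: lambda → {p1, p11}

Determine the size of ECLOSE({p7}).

8

Start with {p7}.
From p7 via lambda: add p10.
From p10 via lambda: add p4, p12.
From p4 via lambda: add p3.
From p12 via lambda: add p8.
From p8 via lambda: add p5, p9.
lambda-closure = {p3, p4, p5, p7, p8, p9, p10, p12}, which has 8 states.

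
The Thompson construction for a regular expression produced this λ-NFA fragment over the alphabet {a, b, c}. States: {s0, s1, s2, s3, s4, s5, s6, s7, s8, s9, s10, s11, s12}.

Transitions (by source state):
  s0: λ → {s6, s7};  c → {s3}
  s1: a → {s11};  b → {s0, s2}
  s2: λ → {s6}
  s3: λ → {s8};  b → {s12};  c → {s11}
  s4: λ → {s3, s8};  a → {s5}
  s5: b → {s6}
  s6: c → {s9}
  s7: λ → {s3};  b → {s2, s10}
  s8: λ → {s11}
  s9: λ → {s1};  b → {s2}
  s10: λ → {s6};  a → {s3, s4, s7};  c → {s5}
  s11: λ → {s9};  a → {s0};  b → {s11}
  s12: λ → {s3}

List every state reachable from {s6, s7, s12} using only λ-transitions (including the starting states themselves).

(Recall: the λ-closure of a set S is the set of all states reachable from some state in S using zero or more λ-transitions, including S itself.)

Start with {s6, s7, s12}.
From s7 via λ: add s3.
From s3 via λ: add s8.
From s8 via λ: add s11.
From s11 via λ: add s9.
From s9 via λ: add s1.
No new states can be added; the closed set is {s1, s3, s6, s7, s8, s9, s11, s12}.

{s1, s3, s6, s7, s8, s9, s11, s12}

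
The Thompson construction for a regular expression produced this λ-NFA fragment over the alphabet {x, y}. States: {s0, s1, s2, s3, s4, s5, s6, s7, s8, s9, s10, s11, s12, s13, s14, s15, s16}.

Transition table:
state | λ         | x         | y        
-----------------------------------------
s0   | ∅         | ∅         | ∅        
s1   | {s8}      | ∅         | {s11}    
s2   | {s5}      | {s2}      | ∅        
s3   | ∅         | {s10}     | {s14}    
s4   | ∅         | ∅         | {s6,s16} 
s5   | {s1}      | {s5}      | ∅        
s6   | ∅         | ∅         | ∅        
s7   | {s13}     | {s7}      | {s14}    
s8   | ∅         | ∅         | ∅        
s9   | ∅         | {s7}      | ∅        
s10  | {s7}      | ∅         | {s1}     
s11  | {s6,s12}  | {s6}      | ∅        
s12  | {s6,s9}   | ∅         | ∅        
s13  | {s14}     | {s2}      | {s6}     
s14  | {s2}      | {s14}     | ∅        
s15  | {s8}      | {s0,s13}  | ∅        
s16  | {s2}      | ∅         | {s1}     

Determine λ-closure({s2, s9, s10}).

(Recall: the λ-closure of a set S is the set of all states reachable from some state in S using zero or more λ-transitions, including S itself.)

{s1, s2, s5, s7, s8, s9, s10, s13, s14}

Start with {s2, s9, s10}.
From s2 via λ: add s5.
From s10 via λ: add s7.
From s5 via λ: add s1.
From s7 via λ: add s13.
From s1 via λ: add s8.
From s13 via λ: add s14.
No new states can be added; the closed set is {s1, s2, s5, s7, s8, s9, s10, s13, s14}.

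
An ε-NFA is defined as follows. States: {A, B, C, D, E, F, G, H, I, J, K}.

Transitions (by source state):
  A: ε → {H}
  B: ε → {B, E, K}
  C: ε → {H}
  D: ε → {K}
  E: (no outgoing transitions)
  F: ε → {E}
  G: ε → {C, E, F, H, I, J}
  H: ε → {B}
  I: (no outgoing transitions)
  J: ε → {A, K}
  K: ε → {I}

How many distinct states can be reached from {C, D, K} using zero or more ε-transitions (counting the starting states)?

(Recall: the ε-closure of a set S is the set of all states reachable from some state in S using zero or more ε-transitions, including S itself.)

7

Start with {C, D, K}.
From C via ε: add H.
From K via ε: add I.
From H via ε: add B.
From B via ε: add E.
ε-closure = {B, C, D, E, H, I, K}, which has 7 states.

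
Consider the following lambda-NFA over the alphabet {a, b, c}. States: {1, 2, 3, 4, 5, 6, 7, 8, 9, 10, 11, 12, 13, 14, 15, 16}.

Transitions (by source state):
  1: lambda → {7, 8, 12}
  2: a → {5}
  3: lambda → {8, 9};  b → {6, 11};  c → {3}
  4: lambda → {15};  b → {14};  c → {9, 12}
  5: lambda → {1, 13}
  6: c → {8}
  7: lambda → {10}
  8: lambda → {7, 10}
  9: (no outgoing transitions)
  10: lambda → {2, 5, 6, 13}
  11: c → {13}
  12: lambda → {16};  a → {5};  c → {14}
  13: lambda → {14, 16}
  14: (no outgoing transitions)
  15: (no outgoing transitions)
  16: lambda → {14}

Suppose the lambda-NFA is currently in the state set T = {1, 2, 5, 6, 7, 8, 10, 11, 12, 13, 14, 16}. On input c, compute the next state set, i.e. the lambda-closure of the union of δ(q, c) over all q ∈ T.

{1, 2, 5, 6, 7, 8, 10, 12, 13, 14, 16}

6 on c → {8}.
11 on c → {13}.
12 on c → {14}.
No c-transition from 1, 2, 5, 7, 8, 10, 13, 14, 16.
Union after reading c: {8, 13, 14}.
Now take the lambda-closure:
From 8 via lambda: add 7, 10.
From 13 via lambda: add 16.
From 10 via lambda: add 2, 5, 6.
From 5 via lambda: add 1.
From 1 via lambda: add 12.
No new states can be added; the closed set is {1, 2, 5, 6, 7, 8, 10, 12, 13, 14, 16}.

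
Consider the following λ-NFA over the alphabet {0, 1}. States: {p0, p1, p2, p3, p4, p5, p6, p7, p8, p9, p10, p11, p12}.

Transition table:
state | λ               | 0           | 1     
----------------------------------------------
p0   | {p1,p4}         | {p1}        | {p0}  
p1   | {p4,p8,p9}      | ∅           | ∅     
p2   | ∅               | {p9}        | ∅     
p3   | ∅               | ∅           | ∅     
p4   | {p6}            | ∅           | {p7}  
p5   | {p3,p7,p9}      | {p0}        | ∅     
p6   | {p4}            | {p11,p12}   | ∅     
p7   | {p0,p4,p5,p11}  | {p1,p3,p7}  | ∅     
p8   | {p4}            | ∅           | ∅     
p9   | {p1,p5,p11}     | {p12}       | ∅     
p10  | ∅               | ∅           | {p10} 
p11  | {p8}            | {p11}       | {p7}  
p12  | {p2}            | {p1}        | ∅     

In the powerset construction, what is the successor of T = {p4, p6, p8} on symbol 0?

p6 on 0 → {p11, p12}.
No 0-transition from p4, p8.
Union after reading 0: {p11, p12}.
Now take the λ-closure:
From p11 via λ: add p8.
From p12 via λ: add p2.
From p8 via λ: add p4.
From p4 via λ: add p6.
No new states can be added; the closed set is {p2, p4, p6, p8, p11, p12}.

{p2, p4, p6, p8, p11, p12}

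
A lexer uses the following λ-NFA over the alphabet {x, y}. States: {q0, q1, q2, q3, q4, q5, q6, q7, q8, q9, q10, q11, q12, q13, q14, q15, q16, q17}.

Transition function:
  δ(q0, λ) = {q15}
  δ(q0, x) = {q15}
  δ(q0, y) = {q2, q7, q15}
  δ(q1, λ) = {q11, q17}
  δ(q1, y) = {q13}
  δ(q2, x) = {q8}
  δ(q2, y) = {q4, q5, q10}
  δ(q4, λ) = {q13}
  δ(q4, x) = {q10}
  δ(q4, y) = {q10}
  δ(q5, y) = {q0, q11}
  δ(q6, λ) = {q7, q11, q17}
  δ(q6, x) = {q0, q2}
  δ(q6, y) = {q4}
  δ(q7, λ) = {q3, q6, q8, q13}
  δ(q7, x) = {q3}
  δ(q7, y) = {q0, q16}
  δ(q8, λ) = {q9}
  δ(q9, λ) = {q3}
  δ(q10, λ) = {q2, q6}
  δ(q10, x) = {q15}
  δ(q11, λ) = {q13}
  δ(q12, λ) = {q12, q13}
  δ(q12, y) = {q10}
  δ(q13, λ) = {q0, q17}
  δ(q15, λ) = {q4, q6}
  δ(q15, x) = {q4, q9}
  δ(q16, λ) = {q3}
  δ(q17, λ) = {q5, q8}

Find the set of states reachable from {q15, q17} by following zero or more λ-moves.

{q0, q3, q4, q5, q6, q7, q8, q9, q11, q13, q15, q17}

Start with {q15, q17}.
From q15 via λ: add q4, q6.
From q17 via λ: add q5, q8.
From q4 via λ: add q13.
From q6 via λ: add q7, q11.
From q8 via λ: add q9.
From q7 via λ: add q3.
From q13 via λ: add q0.
No new states can be added; the closed set is {q0, q3, q4, q5, q6, q7, q8, q9, q11, q13, q15, q17}.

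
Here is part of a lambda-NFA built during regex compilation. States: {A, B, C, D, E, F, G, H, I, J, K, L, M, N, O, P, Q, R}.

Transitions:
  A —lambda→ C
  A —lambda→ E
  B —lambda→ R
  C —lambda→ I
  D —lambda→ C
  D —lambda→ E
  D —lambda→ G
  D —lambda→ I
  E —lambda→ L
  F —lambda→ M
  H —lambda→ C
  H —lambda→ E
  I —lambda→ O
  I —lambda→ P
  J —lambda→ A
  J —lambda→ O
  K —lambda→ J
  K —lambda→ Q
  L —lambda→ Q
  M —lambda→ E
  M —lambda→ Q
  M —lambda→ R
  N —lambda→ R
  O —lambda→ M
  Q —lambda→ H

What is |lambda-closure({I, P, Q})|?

Start with {I, P, Q}.
From I via lambda: add O.
From Q via lambda: add H.
From H via lambda: add C, E.
From O via lambda: add M.
From E via lambda: add L.
From M via lambda: add R.
lambda-closure = {C, E, H, I, L, M, O, P, Q, R}, which has 10 states.

10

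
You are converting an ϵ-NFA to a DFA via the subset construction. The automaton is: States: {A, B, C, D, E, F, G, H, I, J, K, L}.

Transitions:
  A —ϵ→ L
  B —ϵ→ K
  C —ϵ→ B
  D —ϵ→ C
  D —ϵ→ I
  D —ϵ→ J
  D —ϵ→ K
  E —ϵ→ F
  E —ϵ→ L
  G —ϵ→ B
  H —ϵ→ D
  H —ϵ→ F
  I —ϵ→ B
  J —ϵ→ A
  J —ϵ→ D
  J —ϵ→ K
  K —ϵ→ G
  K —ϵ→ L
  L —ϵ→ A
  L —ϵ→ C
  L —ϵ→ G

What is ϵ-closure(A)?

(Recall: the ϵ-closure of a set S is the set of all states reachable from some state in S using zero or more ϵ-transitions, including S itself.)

Start with {A}.
From A via ϵ: add L.
From L via ϵ: add C, G.
From C via ϵ: add B.
From B via ϵ: add K.
No new states can be added; the closed set is {A, B, C, G, K, L}.

{A, B, C, G, K, L}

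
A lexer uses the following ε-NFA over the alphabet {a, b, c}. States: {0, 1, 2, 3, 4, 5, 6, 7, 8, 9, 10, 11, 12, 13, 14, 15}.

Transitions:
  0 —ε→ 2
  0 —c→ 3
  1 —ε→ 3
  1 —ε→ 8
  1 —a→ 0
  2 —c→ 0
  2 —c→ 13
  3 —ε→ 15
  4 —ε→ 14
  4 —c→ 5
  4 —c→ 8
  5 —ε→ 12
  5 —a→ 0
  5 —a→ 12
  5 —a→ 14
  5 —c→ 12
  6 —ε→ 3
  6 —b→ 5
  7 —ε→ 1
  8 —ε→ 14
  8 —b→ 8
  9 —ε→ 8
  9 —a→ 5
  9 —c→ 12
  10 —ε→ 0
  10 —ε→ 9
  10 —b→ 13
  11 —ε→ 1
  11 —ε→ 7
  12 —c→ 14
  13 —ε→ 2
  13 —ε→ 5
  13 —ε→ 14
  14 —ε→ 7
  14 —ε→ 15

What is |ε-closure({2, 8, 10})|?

10

Start with {2, 8, 10}.
From 8 via ε: add 14.
From 10 via ε: add 0, 9.
From 14 via ε: add 7, 15.
From 7 via ε: add 1.
From 1 via ε: add 3.
ε-closure = {0, 1, 2, 3, 7, 8, 9, 10, 14, 15}, which has 10 states.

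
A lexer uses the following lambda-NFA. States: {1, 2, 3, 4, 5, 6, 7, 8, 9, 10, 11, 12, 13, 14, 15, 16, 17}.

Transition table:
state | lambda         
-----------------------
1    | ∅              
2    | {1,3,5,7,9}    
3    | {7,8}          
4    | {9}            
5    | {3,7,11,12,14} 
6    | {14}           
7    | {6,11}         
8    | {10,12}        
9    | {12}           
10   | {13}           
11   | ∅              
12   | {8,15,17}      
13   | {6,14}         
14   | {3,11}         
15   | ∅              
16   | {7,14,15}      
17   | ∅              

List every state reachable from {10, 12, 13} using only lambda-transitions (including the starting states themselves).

Start with {10, 12, 13}.
From 12 via lambda: add 8, 15, 17.
From 13 via lambda: add 6, 14.
From 14 via lambda: add 3, 11.
From 3 via lambda: add 7.
No new states can be added; the closed set is {3, 6, 7, 8, 10, 11, 12, 13, 14, 15, 17}.

{3, 6, 7, 8, 10, 11, 12, 13, 14, 15, 17}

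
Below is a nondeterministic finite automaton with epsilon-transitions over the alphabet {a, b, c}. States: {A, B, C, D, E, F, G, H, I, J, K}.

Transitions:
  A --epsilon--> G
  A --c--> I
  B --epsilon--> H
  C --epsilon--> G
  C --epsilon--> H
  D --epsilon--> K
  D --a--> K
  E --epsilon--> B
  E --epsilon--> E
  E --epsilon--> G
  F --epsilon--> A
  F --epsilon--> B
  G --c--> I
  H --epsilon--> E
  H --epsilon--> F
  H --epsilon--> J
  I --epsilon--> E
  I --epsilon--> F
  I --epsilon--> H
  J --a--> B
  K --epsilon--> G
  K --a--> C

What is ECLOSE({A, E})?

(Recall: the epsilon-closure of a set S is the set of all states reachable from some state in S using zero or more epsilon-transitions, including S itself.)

Start with {A, E}.
From A via epsilon: add G.
From E via epsilon: add B.
From B via epsilon: add H.
From H via epsilon: add F, J.
No new states can be added; the closed set is {A, B, E, F, G, H, J}.

{A, B, E, F, G, H, J}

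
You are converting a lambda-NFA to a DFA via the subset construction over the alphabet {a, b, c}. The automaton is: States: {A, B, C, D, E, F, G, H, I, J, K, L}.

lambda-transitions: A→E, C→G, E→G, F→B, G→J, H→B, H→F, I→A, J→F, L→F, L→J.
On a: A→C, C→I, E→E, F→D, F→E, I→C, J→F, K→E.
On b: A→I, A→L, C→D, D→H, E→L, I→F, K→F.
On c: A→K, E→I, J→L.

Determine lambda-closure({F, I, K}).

Start with {F, I, K}.
From F via lambda: add B.
From I via lambda: add A.
From A via lambda: add E.
From E via lambda: add G.
From G via lambda: add J.
No new states can be added; the closed set is {A, B, E, F, G, I, J, K}.

{A, B, E, F, G, I, J, K}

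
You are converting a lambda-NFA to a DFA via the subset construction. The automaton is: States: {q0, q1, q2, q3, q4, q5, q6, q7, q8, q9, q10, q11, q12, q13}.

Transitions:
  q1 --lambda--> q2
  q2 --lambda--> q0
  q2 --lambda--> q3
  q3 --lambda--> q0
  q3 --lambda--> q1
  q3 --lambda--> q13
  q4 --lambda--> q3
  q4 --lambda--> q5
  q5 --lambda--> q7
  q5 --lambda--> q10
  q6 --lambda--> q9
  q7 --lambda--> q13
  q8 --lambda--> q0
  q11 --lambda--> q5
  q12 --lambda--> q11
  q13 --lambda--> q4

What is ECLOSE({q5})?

Start with {q5}.
From q5 via lambda: add q7, q10.
From q7 via lambda: add q13.
From q13 via lambda: add q4.
From q4 via lambda: add q3.
From q3 via lambda: add q0, q1.
From q1 via lambda: add q2.
No new states can be added; the closed set is {q0, q1, q2, q3, q4, q5, q7, q10, q13}.

{q0, q1, q2, q3, q4, q5, q7, q10, q13}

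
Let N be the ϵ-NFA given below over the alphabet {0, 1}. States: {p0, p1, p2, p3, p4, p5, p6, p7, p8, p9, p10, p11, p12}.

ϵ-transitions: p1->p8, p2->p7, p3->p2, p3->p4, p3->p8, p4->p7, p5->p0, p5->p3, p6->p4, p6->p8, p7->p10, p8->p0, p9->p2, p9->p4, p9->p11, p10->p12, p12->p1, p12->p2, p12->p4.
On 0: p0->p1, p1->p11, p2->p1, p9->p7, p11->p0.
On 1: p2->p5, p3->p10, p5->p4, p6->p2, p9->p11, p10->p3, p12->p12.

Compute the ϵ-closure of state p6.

Start with {p6}.
From p6 via ϵ: add p4, p8.
From p4 via ϵ: add p7.
From p8 via ϵ: add p0.
From p7 via ϵ: add p10.
From p10 via ϵ: add p12.
From p12 via ϵ: add p1, p2.
No new states can be added; the closed set is {p0, p1, p2, p4, p6, p7, p8, p10, p12}.

{p0, p1, p2, p4, p6, p7, p8, p10, p12}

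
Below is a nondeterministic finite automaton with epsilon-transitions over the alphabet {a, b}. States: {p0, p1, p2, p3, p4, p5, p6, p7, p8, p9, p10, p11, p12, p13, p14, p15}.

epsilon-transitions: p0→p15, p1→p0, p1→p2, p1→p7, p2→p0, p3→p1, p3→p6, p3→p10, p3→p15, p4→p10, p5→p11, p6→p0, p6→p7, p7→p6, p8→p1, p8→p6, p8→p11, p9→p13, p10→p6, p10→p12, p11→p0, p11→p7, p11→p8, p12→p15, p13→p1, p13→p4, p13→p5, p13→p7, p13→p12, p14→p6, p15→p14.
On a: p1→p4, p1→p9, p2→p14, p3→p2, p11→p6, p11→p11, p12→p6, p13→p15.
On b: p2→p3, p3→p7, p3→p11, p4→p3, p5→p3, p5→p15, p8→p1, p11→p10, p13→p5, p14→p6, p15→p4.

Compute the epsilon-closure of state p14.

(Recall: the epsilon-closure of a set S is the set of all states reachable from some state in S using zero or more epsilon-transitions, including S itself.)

Start with {p14}.
From p14 via epsilon: add p6.
From p6 via epsilon: add p0, p7.
From p0 via epsilon: add p15.
No new states can be added; the closed set is {p0, p6, p7, p14, p15}.

{p0, p6, p7, p14, p15}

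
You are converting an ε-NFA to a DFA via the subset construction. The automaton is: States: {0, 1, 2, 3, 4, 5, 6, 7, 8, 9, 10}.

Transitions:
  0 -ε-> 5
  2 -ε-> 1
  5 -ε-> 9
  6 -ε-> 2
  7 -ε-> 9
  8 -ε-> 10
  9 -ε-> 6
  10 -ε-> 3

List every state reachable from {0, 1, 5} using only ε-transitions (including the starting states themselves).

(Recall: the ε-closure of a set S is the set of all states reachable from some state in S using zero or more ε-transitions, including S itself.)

{0, 1, 2, 5, 6, 9}

Start with {0, 1, 5}.
From 5 via ε: add 9.
From 9 via ε: add 6.
From 6 via ε: add 2.
No new states can be added; the closed set is {0, 1, 2, 5, 6, 9}.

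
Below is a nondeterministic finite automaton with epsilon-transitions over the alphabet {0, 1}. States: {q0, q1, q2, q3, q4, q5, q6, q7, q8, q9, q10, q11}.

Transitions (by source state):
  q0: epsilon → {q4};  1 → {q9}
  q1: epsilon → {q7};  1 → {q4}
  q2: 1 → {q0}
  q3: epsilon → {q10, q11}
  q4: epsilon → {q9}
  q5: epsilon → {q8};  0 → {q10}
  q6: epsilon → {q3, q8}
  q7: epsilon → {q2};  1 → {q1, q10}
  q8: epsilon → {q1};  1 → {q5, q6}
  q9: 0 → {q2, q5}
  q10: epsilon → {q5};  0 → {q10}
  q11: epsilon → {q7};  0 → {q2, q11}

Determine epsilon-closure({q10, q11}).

Start with {q10, q11}.
From q10 via epsilon: add q5.
From q11 via epsilon: add q7.
From q5 via epsilon: add q8.
From q7 via epsilon: add q2.
From q8 via epsilon: add q1.
No new states can be added; the closed set is {q1, q2, q5, q7, q8, q10, q11}.

{q1, q2, q5, q7, q8, q10, q11}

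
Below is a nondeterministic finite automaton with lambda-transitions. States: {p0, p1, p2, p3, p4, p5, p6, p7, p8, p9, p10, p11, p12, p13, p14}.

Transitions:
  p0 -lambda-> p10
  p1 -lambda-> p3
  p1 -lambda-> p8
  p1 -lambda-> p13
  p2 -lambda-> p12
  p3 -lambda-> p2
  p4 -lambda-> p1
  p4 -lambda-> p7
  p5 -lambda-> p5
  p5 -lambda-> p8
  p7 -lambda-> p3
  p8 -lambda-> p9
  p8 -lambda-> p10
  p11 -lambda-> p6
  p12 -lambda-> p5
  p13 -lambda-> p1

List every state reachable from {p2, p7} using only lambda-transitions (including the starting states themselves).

Start with {p2, p7}.
From p2 via lambda: add p12.
From p7 via lambda: add p3.
From p12 via lambda: add p5.
From p5 via lambda: add p8.
From p8 via lambda: add p9, p10.
No new states can be added; the closed set is {p2, p3, p5, p7, p8, p9, p10, p12}.

{p2, p3, p5, p7, p8, p9, p10, p12}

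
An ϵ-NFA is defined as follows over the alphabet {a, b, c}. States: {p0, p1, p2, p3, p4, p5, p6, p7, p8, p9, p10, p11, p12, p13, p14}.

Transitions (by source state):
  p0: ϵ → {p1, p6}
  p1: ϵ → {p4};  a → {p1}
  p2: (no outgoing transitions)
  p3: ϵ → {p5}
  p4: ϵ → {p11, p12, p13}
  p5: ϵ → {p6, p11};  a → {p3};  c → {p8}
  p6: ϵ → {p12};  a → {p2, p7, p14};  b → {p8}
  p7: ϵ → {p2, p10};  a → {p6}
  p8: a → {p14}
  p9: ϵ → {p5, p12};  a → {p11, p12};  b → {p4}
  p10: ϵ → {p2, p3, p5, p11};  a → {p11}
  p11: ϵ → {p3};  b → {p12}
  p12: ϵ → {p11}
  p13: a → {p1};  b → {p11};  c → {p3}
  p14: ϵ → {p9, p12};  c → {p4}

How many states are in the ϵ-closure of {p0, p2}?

10

Start with {p0, p2}.
From p0 via ϵ: add p1, p6.
From p1 via ϵ: add p4.
From p6 via ϵ: add p12.
From p4 via ϵ: add p11, p13.
From p11 via ϵ: add p3.
From p3 via ϵ: add p5.
ϵ-closure = {p0, p1, p2, p3, p4, p5, p6, p11, p12, p13}, which has 10 states.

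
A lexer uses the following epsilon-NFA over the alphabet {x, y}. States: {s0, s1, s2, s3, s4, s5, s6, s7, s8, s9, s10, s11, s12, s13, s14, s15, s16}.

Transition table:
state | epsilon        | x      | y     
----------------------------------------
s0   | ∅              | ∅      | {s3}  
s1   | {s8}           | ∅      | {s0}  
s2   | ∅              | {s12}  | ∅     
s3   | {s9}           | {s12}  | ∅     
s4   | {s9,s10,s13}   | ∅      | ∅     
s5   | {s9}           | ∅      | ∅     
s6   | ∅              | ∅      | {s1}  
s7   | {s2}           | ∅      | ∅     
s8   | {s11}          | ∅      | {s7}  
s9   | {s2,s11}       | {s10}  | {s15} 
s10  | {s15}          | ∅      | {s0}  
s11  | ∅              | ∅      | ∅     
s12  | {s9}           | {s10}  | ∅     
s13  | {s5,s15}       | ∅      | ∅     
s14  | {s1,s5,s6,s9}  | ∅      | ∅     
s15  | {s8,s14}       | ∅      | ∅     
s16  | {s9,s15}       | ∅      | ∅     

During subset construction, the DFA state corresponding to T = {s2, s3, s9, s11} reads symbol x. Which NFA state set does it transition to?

s2 on x → {s12}.
s3 on x → {s12}.
s9 on x → {s10}.
No x-transition from s11.
Union after reading x: {s10, s12}.
Now take the epsilon-closure:
From s10 via epsilon: add s15.
From s12 via epsilon: add s9.
From s9 via epsilon: add s2, s11.
From s15 via epsilon: add s8, s14.
From s14 via epsilon: add s1, s5, s6.
No new states can be added; the closed set is {s1, s2, s5, s6, s8, s9, s10, s11, s12, s14, s15}.

{s1, s2, s5, s6, s8, s9, s10, s11, s12, s14, s15}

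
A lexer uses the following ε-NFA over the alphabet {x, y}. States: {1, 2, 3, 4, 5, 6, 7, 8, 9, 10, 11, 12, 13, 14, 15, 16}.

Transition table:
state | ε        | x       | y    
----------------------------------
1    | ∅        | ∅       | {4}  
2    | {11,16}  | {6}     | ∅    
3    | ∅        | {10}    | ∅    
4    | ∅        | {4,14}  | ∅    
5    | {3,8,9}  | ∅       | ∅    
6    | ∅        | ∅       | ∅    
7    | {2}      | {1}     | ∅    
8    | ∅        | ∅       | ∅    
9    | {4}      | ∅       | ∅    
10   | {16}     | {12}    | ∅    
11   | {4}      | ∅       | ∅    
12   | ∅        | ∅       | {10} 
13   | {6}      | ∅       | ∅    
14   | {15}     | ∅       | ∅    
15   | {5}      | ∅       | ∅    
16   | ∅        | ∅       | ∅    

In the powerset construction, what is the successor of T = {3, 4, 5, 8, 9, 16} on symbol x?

3 on x → {10}.
4 on x → {4, 14}.
No x-transition from 5, 8, 9, 16.
Union after reading x: {4, 10, 14}.
Now take the ε-closure:
From 10 via ε: add 16.
From 14 via ε: add 15.
From 15 via ε: add 5.
From 5 via ε: add 3, 8, 9.
No new states can be added; the closed set is {3, 4, 5, 8, 9, 10, 14, 15, 16}.

{3, 4, 5, 8, 9, 10, 14, 15, 16}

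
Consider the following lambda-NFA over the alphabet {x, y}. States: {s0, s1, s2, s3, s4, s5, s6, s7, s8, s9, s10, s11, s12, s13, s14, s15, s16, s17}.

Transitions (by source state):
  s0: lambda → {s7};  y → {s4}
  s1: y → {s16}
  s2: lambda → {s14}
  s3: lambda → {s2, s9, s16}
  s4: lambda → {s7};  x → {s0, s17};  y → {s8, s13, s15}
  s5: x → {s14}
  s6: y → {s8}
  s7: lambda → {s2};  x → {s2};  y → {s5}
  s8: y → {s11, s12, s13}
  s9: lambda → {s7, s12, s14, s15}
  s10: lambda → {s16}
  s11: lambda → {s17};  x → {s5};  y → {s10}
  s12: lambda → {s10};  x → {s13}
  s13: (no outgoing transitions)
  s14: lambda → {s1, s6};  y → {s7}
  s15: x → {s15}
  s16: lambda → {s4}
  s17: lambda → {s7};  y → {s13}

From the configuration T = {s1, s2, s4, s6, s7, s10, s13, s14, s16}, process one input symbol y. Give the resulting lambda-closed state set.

s1 on y → {s16}.
s4 on y → {s8, s13, s15}.
s6 on y → {s8}.
s7 on y → {s5}.
s14 on y → {s7}.
No y-transition from s2, s10, s13, s16.
Union after reading y: {s5, s7, s8, s13, s15, s16}.
Now take the lambda-closure:
From s7 via lambda: add s2.
From s16 via lambda: add s4.
From s2 via lambda: add s14.
From s14 via lambda: add s1, s6.
No new states can be added; the closed set is {s1, s2, s4, s5, s6, s7, s8, s13, s14, s15, s16}.

{s1, s2, s4, s5, s6, s7, s8, s13, s14, s15, s16}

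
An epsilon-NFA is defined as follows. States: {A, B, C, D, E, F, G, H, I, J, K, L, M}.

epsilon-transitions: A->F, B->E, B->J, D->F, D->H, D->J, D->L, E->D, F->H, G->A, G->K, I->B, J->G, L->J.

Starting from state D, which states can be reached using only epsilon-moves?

Start with {D}.
From D via epsilon: add F, H, J, L.
From J via epsilon: add G.
From G via epsilon: add A, K.
No new states can be added; the closed set is {A, D, F, G, H, J, K, L}.

{A, D, F, G, H, J, K, L}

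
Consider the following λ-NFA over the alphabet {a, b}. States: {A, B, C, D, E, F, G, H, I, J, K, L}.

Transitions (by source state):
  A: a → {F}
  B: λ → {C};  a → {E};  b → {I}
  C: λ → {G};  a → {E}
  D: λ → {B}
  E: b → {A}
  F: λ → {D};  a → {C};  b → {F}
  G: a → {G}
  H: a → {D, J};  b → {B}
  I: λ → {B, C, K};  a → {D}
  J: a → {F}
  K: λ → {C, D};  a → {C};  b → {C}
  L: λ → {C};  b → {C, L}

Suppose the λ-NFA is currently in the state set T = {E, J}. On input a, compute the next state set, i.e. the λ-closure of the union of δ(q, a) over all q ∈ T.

{B, C, D, F, G}

J on a → {F}.
No a-transition from E.
Union after reading a: {F}.
Now take the λ-closure:
From F via λ: add D.
From D via λ: add B.
From B via λ: add C.
From C via λ: add G.
No new states can be added; the closed set is {B, C, D, F, G}.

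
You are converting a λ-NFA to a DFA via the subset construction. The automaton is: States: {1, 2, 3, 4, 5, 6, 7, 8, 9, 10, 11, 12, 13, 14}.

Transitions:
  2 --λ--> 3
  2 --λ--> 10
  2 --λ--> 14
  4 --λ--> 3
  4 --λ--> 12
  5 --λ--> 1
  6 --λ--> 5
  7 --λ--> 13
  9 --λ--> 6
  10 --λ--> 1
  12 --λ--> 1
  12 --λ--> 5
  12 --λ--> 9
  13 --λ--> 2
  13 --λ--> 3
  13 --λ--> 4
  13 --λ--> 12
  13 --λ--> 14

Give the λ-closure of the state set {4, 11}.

Start with {4, 11}.
From 4 via λ: add 3, 12.
From 12 via λ: add 1, 5, 9.
From 9 via λ: add 6.
No new states can be added; the closed set is {1, 3, 4, 5, 6, 9, 11, 12}.

{1, 3, 4, 5, 6, 9, 11, 12}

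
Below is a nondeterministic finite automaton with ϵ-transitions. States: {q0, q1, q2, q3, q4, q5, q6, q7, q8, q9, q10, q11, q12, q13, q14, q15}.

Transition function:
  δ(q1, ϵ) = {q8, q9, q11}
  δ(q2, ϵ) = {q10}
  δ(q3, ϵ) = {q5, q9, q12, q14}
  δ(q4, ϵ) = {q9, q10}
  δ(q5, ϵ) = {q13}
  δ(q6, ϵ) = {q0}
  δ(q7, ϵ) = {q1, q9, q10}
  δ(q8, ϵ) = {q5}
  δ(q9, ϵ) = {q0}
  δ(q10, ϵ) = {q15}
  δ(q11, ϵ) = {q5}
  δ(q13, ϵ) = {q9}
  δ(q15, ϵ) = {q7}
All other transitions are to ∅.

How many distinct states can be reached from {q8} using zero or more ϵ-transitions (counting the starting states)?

5

Start with {q8}.
From q8 via ϵ: add q5.
From q5 via ϵ: add q13.
From q13 via ϵ: add q9.
From q9 via ϵ: add q0.
ϵ-closure = {q0, q5, q8, q9, q13}, which has 5 states.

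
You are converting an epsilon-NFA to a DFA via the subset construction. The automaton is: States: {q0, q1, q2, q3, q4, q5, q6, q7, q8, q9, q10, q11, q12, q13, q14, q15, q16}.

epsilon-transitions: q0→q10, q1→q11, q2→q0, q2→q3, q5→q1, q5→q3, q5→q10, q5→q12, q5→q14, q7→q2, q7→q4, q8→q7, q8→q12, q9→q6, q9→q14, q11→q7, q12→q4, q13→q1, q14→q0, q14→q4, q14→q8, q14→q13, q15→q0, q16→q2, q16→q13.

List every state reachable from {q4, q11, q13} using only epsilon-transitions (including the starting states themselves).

{q0, q1, q2, q3, q4, q7, q10, q11, q13}

Start with {q4, q11, q13}.
From q11 via epsilon: add q7.
From q13 via epsilon: add q1.
From q7 via epsilon: add q2.
From q2 via epsilon: add q0, q3.
From q0 via epsilon: add q10.
No new states can be added; the closed set is {q0, q1, q2, q3, q4, q7, q10, q11, q13}.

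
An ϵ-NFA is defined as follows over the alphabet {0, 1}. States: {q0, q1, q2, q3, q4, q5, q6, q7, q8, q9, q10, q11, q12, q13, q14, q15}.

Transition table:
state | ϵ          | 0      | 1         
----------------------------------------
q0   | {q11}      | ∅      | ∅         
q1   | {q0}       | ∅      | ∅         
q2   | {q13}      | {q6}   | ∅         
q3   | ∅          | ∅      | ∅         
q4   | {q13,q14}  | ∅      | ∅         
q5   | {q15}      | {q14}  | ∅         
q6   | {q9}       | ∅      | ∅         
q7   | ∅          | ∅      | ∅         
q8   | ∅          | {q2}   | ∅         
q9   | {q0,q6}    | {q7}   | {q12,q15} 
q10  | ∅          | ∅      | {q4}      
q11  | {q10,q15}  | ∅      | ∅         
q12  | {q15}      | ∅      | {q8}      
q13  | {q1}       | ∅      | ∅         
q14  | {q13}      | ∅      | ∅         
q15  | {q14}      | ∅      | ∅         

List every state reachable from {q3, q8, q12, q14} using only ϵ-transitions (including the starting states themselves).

{q0, q1, q3, q8, q10, q11, q12, q13, q14, q15}

Start with {q3, q8, q12, q14}.
From q12 via ϵ: add q15.
From q14 via ϵ: add q13.
From q13 via ϵ: add q1.
From q1 via ϵ: add q0.
From q0 via ϵ: add q11.
From q11 via ϵ: add q10.
No new states can be added; the closed set is {q0, q1, q3, q8, q10, q11, q12, q13, q14, q15}.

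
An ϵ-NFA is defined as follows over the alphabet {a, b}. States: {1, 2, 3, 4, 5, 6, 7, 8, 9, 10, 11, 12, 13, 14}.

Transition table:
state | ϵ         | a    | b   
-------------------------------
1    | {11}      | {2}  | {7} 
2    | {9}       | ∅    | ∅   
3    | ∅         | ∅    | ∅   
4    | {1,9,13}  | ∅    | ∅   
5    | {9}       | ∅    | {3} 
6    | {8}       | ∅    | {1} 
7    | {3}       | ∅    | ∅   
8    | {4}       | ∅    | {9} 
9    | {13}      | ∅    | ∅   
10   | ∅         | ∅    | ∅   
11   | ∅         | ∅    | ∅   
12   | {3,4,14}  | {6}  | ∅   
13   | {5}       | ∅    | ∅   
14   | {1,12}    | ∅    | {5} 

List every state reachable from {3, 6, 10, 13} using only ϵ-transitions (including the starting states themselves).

Start with {3, 6, 10, 13}.
From 6 via ϵ: add 8.
From 13 via ϵ: add 5.
From 5 via ϵ: add 9.
From 8 via ϵ: add 4.
From 4 via ϵ: add 1.
From 1 via ϵ: add 11.
No new states can be added; the closed set is {1, 3, 4, 5, 6, 8, 9, 10, 11, 13}.

{1, 3, 4, 5, 6, 8, 9, 10, 11, 13}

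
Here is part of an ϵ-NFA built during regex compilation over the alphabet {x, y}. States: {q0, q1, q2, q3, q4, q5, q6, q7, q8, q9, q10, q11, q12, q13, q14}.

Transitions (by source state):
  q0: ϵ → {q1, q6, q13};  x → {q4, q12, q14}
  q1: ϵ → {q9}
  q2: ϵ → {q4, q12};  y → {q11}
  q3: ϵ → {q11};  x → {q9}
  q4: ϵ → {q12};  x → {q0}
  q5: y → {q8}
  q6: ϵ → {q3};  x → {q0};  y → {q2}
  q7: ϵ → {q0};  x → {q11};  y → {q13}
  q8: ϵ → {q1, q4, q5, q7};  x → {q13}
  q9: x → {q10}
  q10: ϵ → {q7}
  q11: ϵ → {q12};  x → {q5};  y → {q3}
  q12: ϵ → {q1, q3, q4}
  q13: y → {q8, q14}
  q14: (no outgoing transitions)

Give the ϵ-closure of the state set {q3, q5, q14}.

Start with {q3, q5, q14}.
From q3 via ϵ: add q11.
From q11 via ϵ: add q12.
From q12 via ϵ: add q1, q4.
From q1 via ϵ: add q9.
No new states can be added; the closed set is {q1, q3, q4, q5, q9, q11, q12, q14}.

{q1, q3, q4, q5, q9, q11, q12, q14}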